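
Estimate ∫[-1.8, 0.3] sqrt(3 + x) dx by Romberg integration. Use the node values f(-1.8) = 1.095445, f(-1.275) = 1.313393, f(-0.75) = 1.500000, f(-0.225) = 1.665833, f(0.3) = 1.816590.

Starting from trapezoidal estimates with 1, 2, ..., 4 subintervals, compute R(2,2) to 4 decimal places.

3.1201

R(0,0) (trapezoid, 1 panel, h=2.1000): 3.057637
R(1,0) (trapezoid, 2 panels, h=1.0500): 3.103818
R(2,0) (trapezoid, 4 panels, h=0.5250): 3.116003
R(1,1) = 3.103818 + (3.103818 − 3.057637)/3 = 3.119212
R(2,1) = 3.116003 + (3.116003 − 3.103818)/3 = 3.120065
R(2,2) = 3.120065 + (3.120065 − 3.119212)/15 = 3.120122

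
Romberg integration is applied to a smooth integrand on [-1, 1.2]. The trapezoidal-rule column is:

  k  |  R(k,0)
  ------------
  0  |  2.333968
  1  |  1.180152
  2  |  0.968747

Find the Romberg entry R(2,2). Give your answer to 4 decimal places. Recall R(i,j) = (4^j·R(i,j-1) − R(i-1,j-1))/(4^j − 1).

0.9051

Richardson extrapolation on the trapezoidal column (denominator 4−1=3):
R(1,1) = (4·1.180152 − 2.333968) / 3 = 0.795547
R(2,1) = 0.968747 + (0.968747 − 1.180152)/3 = 0.898279
R(2,2) = (16·0.898279 − 0.795547) / 15 = 0.905128
(Column j=1 coincides with Simpson's rule on the same nodes.)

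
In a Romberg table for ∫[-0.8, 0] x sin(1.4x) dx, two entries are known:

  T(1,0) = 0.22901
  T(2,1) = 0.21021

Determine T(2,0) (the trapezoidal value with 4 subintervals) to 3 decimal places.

From T(2,1) = (4·T(2,0) − T(1,0))/3, solve for T(2,0):
4·T(2,0) = 3·0.21021 + 0.22901 = 0.85964
T(2,0) = 0.21491

0.215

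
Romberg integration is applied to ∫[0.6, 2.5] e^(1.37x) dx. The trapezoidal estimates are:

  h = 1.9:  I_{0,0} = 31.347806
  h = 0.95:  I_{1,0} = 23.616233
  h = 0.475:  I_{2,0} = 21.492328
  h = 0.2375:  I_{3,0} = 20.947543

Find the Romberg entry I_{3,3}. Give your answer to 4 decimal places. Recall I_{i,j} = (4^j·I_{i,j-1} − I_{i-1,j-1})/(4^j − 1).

Richardson extrapolation on the trapezoidal column (denominator 4−1=3):
I_{1,1} = 23.616233 + (23.616233 − 31.347806)/3 = 21.039042
I_{2,1} = 21.492328 + (21.492328 − 23.616233)/3 = 20.784360
I_{3,1} = 20.947543 + (20.947543 − 21.492328)/3 = 20.765948
I_{2,2} = (16·20.784360 − 21.039042) / 15 = 20.767381
I_{3,2} = (16·20.765948 − 20.784360) / 15 = 20.764721
I_{3,3} = 20.764721 + (20.764721 − 20.767381)/63 = 20.764679

20.7647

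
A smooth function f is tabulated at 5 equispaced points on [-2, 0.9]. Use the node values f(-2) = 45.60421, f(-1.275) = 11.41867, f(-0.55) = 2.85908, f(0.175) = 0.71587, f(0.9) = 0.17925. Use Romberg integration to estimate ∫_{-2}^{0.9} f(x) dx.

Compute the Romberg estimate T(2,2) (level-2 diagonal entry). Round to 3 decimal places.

T(0,0) (trapezoid, 1 panel, h=2.9000): 66.38602
T(1,0) (trapezoid, 2 panels, h=1.4500): 37.33867
T(2,0) (trapezoid, 4 panels, h=0.7250): 27.46688
T(1,1) = 37.33867 + (37.33867 − 66.38602)/3 = 27.65622
T(2,1) = 27.46688 + (27.46688 − 37.33867)/3 = 24.17628
T(2,2) = 24.17628 + (24.17628 − 27.65622)/15 = 23.94428

23.944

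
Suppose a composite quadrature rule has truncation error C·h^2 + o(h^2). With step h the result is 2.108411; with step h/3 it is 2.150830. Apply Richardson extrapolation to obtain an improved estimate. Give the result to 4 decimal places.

Extrapolated value = (9·A(h/3) − A(h)) / (9 − 1)
= (9·2.150830 − 2.108411) / 8
= 17.249059 / 8 = 2.156132

2.1561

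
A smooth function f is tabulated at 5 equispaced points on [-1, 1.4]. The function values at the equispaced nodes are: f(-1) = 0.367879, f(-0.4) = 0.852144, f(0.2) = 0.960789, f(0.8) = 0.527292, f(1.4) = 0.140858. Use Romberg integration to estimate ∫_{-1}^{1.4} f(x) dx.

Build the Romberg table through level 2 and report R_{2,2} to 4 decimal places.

R_{0,0} (trapezoid, 1 panel, h=2.4000): 0.610484
R_{1,0} (trapezoid, 2 panels, h=1.2000): 1.458189
R_{2,0} (trapezoid, 4 panels, h=0.6000): 1.556756
R_{1,1} = 1.458189 + (1.458189 − 0.610484)/3 = 1.740757
R_{2,1} = 1.556756 + (1.556756 − 1.458189)/3 = 1.589612
R_{2,2} = 1.589612 + (1.589612 − 1.740757)/15 = 1.579536

1.5795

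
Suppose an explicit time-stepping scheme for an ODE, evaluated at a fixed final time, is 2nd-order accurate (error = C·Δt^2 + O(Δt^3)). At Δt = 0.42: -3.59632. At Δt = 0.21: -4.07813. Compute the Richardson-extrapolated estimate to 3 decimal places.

-4.239

Extrapolated value = (4·A(Δt/2) − A(Δt)) / (4 − 1)
= (4·(-4.07813) − (-3.59632)) / 3
= -12.71620 / 3 = -4.23873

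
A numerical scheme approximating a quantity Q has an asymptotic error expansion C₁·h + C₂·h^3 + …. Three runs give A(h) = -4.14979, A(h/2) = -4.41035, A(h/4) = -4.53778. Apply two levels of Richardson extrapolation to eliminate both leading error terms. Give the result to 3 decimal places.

First eliminate the h term (factor 2^1 = 2):
  B₁ = (2·(-4.41035) − (-4.14979))/1 = -4.67091
  B₂ = (2·(-4.53778) − (-4.41035))/1 = -4.66521
Then eliminate the h^3 term (factor 2^3 = 8):
  (8·(-4.66521) − (-4.67091))/7 = -4.66440

-4.664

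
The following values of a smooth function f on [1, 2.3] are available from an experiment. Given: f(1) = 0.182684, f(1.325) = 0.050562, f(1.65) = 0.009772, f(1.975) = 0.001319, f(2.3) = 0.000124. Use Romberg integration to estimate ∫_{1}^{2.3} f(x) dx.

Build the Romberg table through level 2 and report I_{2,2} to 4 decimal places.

I_{0,0} (trapezoid, 1 panel, h=1.3000): 0.118825
I_{1,0} (trapezoid, 2 panels, h=0.6500): 0.065764
I_{2,0} (trapezoid, 4 panels, h=0.3250): 0.049744
I_{1,1} = 0.065764 + (0.065764 − 0.118825)/3 = 0.048077
I_{2,1} = 0.049744 + (0.049744 − 0.065764)/3 = 0.044404
I_{2,2} = 0.044404 + (0.044404 − 0.048077)/15 = 0.044159

0.0442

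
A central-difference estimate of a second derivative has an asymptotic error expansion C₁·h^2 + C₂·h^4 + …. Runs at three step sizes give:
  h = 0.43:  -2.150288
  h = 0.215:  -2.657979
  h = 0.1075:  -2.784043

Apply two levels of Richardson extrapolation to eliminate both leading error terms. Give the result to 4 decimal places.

First eliminate the h^2 term (factor 2^2 = 4):
  B₁ = (4·(-2.657979) − (-2.150288))/3 = -2.827209
  B₂ = (4·(-2.784043) − (-2.657979))/3 = -2.826064
Then eliminate the h^4 term (factor 2^4 = 16):
  (16·(-2.826064) − (-2.827209))/15 = -2.825988

-2.8260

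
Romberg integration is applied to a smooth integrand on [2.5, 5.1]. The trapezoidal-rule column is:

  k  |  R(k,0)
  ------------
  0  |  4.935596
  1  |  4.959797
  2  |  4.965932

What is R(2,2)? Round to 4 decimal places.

R(1,1) = 4.959797 + (4.959797 − 4.935596)/3 = 4.967864
R(2,1) = (4·4.965932 − 4.959797) / 3 = 4.967977
R(2,2) = 4.967977 + (4.967977 − 4.967864)/15 = 4.967985

4.9680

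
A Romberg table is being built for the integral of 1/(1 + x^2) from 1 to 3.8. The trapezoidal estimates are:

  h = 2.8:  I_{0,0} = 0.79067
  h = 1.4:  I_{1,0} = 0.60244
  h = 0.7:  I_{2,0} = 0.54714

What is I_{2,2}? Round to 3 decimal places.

0.528

I_{1,1} = 0.60244 + (0.60244 − 0.79067)/3 = 0.53970
I_{2,1} = (4·0.54714 − 0.60244) / 3 = 0.52871
I_{2,2} = (16·0.52871 − 0.53970) / 15 = 0.52798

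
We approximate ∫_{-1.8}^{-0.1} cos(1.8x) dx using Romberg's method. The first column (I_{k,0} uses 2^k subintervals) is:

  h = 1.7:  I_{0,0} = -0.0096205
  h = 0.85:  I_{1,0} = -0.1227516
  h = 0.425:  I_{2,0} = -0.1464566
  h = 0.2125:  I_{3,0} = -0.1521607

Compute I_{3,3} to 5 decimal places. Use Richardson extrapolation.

-0.15404

Richardson extrapolation on the trapezoidal column (denominator 4−1=3):
I_{1,1} = -0.1227516 + (-0.1227516 − (-0.0096205))/3 = -0.1604620
I_{2,1} = -0.1464566 + (-0.1464566 − (-0.1227516))/3 = -0.1543583
I_{3,1} = -0.1521607 + (-0.1521607 − (-0.1464566))/3 = -0.1540621
I_{2,2} = (16·(-0.1543583) − (-0.1604620)) / 15 = -0.1539514
I_{3,2} = -0.1540621 + (-0.1540621 − (-0.1543583))/15 = -0.1540424
I_{3,3} = (64·(-0.1540424) − (-0.1539514)) / 63 = -0.1540438
(Column j=1 coincides with Simpson's rule on the same nodes.)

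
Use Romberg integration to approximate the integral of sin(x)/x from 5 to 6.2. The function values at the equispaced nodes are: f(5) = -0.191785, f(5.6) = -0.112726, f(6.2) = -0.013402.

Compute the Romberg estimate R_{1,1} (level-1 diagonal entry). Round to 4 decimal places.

-0.1312

R_{0,0} (trapezoid, 1 panel, h=1.2000): -0.123112
R_{1,0} (trapezoid, 2 panels, h=0.6000): -0.129192
R_{1,1} = -0.129192 + (-0.129192 − (-0.123112))/3 = -0.131219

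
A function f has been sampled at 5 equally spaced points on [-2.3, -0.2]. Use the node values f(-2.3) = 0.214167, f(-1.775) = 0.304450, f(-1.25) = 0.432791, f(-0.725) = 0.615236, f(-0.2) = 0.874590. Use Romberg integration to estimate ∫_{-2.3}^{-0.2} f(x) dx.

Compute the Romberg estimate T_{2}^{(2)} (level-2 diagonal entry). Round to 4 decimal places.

0.9857

T_{0}^{(0)} (trapezoid, 1 panel, h=2.1000): 1.143195
T_{1}^{(0)} (trapezoid, 2 panels, h=1.0500): 1.026028
T_{2}^{(0)} (trapezoid, 4 panels, h=0.5250): 0.995849
T_{1}^{(1)} = 1.026028 + (1.026028 − 1.143195)/3 = 0.986972
T_{2}^{(1)} = 0.995849 + (0.995849 − 1.026028)/3 = 0.985789
T_{2}^{(2)} = 0.985789 + (0.985789 − 0.986972)/15 = 0.985710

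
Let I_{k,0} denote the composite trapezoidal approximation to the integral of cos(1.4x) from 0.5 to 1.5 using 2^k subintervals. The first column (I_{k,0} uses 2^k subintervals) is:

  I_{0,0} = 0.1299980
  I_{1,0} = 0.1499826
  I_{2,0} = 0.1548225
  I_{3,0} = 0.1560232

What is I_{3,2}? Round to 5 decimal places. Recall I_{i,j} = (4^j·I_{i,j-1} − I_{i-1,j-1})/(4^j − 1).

0.15642

Richardson extrapolation on the trapezoidal column (denominator 4−1=3):
I_{2,1} = (4·0.1548225 − 0.1499826) / 3 = 0.1564358
I_{3,1} = (4·0.1560232 − 0.1548225) / 3 = 0.1564234
I_{3,2} = 0.1564234 + (0.1564234 − 0.1564358)/15 = 0.1564226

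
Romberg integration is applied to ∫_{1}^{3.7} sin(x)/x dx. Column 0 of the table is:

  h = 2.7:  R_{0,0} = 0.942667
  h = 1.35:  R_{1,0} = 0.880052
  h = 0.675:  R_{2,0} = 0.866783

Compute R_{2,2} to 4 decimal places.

R_{1,1} = (4·0.880052 − 0.942667) / 3 = 0.859180
R_{2,1} = 0.866783 + (0.866783 − 0.880052)/3 = 0.862360
R_{2,2} = (16·0.862360 − 0.859180) / 15 = 0.862572

0.8626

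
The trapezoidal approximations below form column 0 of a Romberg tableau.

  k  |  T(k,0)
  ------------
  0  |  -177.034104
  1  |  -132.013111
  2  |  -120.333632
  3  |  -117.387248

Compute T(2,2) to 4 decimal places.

-116.4028

T(1,1) = -132.013111 + (-132.013111 − (-177.034104))/3 = -117.006113
T(2,1) = (4·(-120.333632) − (-132.013111)) / 3 = -116.440472
T(2,2) = -116.440472 + (-116.440472 − (-117.006113))/15 = -116.402763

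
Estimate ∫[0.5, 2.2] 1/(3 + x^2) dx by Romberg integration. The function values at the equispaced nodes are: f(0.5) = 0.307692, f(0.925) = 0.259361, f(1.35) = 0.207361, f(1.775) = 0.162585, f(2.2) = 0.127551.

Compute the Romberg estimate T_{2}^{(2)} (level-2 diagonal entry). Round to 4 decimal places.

T_{0}^{(0)} (trapezoid, 1 panel, h=1.7000): 0.369957
T_{1}^{(0)} (trapezoid, 2 panels, h=0.8500): 0.361235
T_{2}^{(0)} (trapezoid, 4 panels, h=0.4250): 0.359945
T_{1}^{(1)} = 0.361235 + (0.361235 − 0.369957)/3 = 0.358328
T_{2}^{(1)} = 0.359945 + (0.359945 − 0.361235)/3 = 0.359515
T_{2}^{(2)} = 0.359515 + (0.359515 − 0.358328)/15 = 0.359594

0.3596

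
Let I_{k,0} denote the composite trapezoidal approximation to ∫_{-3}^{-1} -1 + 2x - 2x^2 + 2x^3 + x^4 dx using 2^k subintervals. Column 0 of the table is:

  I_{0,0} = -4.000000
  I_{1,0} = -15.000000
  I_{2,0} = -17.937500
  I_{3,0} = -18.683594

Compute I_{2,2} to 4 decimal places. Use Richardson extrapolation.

Richardson extrapolation on the trapezoidal column (denominator 4−1=3):
I_{1,1} = -15.000000 + (-15.000000 − (-4.000000))/3 = -18.666667
I_{2,1} = -17.937500 + (-17.937500 − (-15.000000))/3 = -18.916667
I_{2,2} = -18.916667 + (-18.916667 − (-18.666667))/15 = -18.933334

-18.9333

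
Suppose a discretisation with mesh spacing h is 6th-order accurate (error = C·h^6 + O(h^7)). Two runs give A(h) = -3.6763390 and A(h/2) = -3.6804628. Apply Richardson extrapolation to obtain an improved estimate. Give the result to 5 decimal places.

-3.68053

Extrapolated value = (64·A(h/2) − A(h)) / (64 − 1)
= (64·(-3.6804628) − (-3.6763390)) / 63
= -231.8732802 / 63 = -3.6805283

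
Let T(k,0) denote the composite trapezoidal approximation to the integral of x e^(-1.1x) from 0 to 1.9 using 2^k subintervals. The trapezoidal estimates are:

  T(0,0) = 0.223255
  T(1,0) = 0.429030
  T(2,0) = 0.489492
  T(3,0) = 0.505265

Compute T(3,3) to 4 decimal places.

T(1,1) = 0.429030 + (0.429030 − 0.223255)/3 = 0.497622
T(2,1) = (4·0.489492 − 0.429030) / 3 = 0.509646
T(3,1) = (4·0.505265 − 0.489492) / 3 = 0.510523
T(2,2) = 0.509646 + (0.509646 − 0.497622)/15 = 0.510448
T(3,2) = 0.510523 + (0.510523 − 0.509646)/15 = 0.510581
T(3,3) = (64·0.510581 − 0.510448) / 63 = 0.510583

0.5106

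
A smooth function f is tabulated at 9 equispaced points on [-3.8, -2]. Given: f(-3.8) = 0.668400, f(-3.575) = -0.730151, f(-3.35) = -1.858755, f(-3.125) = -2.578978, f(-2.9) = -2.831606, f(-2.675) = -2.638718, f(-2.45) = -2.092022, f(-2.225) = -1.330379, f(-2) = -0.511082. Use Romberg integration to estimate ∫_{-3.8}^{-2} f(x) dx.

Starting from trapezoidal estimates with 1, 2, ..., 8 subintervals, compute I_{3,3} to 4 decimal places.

-3.1886

I_{0,0} (trapezoid, 1 panel, h=1.8000): 0.141586
I_{1,0} (trapezoid, 2 panels, h=0.9000): -2.477652
I_{2,0} (trapezoid, 4 panels, h=0.4500): -3.016676
I_{3,0} (trapezoid, 8 panels, h=0.2250): -3.145939
I_{1,1} = -2.477652 + (-2.477652 − 0.141586)/3 = -3.350731
I_{2,1} = -3.016676 + (-3.016676 − (-2.477652))/3 = -3.196351
I_{3,1} = -3.145939 + (-3.145939 − (-3.016676))/3 = -3.189027
I_{2,2} = -3.196351 + (-3.196351 − (-3.350731))/15 = -3.186059
I_{3,2} = -3.189027 + (-3.189027 − (-3.196351))/15 = -3.188539
I_{3,3} = -3.188539 + (-3.188539 − (-3.186059))/63 = -3.188578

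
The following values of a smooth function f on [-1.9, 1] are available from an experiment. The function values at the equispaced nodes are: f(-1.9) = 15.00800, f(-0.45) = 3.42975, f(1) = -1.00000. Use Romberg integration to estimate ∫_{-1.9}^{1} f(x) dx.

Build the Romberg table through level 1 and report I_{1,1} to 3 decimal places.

13.401

I_{0,0} (trapezoid, 1 panel, h=2.9000): 20.31160
I_{1,0} (trapezoid, 2 panels, h=1.4500): 15.12894
I_{1,1} = 15.12894 + (15.12894 − 20.31160)/3 = 13.40139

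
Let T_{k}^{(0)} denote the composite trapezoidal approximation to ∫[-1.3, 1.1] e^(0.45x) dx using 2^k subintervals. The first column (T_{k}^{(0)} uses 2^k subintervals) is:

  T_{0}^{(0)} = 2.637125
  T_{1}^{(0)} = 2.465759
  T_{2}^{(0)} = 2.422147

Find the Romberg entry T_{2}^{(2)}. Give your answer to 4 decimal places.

T_{1}^{(1)} = (4·2.465759 − 2.637125) / 3 = 2.408637
T_{2}^{(1)} = (4·2.422147 − 2.465759) / 3 = 2.407610
T_{2}^{(2)} = 2.407610 + (2.407610 − 2.408637)/15 = 2.407542

2.4075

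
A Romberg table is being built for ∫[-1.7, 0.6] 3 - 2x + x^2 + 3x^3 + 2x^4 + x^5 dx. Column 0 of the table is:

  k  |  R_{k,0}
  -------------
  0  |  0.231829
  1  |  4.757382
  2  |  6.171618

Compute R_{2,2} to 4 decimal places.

6.6682

Richardson extrapolation on the trapezoidal column (denominator 4−1=3):
R_{1,1} = (4·4.757382 − 0.231829) / 3 = 6.265900
R_{2,1} = 6.171618 + (6.171618 − 4.757382)/3 = 6.643030
R_{2,2} = (16·6.643030 − 6.265900) / 15 = 6.668172
(Column j=1 coincides with Simpson's rule on the same nodes.)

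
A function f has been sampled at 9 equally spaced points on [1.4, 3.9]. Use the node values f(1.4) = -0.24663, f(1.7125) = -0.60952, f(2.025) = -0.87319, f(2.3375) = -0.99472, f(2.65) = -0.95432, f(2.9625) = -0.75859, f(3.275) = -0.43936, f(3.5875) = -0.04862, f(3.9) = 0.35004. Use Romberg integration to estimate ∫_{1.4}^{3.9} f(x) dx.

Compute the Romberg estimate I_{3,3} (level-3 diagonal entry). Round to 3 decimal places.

I_{0,0} (trapezoid, 1 panel, h=2.5000): 0.12926
I_{1,0} (trapezoid, 2 panels, h=1.2500): -1.12827
I_{2,0} (trapezoid, 4 panels, h=0.6250): -1.38448
I_{3,0} (trapezoid, 8 panels, h=0.3125): -1.44582
I_{1,1} = -1.12827 + (-1.12827 − 0.12926)/3 = -1.54745
I_{2,1} = -1.38448 + (-1.38448 − (-1.12827))/3 = -1.46988
I_{3,1} = -1.44582 + (-1.44582 − (-1.38448))/3 = -1.46627
I_{2,2} = -1.46988 + (-1.46988 − (-1.54745))/15 = -1.46471
I_{3,2} = -1.46627 + (-1.46627 − (-1.46988))/15 = -1.46603
I_{3,3} = -1.46603 + (-1.46603 − (-1.46471))/63 = -1.46605

-1.466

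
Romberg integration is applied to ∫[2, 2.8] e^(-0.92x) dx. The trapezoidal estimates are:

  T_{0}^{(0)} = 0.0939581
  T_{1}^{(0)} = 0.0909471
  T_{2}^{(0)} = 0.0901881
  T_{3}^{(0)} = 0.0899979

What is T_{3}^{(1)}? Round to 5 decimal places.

T_{3}^{(1)} = 0.0899979 + (0.0899979 − 0.0901881)/3 = 0.0899345

0.08993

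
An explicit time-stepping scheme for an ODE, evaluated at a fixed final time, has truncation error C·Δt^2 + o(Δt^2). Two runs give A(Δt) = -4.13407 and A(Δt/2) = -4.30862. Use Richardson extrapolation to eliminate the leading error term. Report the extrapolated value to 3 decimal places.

-4.367

Extrapolated value = (4·A(Δt/2) − A(Δt)) / (4 − 1)
= (4·(-4.30862) − (-4.13407)) / 3
= -13.10041 / 3 = -4.36680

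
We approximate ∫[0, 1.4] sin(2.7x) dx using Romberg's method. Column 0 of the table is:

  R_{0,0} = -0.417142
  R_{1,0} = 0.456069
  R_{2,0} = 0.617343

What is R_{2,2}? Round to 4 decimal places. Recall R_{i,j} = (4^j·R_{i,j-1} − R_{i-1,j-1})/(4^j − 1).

0.6660

R_{1,1} = (4·0.456069 − (-0.417142)) / 3 = 0.747139
R_{2,1} = 0.617343 + (0.617343 − 0.456069)/3 = 0.671101
R_{2,2} = 0.671101 + (0.671101 − 0.747139)/15 = 0.666032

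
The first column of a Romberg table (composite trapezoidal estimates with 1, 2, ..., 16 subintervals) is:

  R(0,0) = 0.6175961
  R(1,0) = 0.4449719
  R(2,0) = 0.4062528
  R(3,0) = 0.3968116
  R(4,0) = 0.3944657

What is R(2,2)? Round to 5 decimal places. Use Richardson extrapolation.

0.39374

R(1,1) = 0.4449719 + (0.4449719 − 0.6175961)/3 = 0.3874305
R(2,1) = 0.4062528 + (0.4062528 − 0.4449719)/3 = 0.3933464
R(2,2) = (16·0.3933464 − 0.3874305) / 15 = 0.3937408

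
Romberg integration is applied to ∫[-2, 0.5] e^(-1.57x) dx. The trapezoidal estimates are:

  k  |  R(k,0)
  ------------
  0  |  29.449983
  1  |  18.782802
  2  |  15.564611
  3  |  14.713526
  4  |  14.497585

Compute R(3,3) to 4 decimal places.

14.4254

R(1,1) = (4·18.782802 − 29.449983) / 3 = 15.227075
R(2,1) = 15.564611 + (15.564611 − 18.782802)/3 = 14.491881
R(3,1) = (4·14.713526 − 15.564611) / 3 = 14.429831
R(2,2) = 14.491881 + (14.491881 − 15.227075)/15 = 14.442868
R(3,2) = (16·14.429831 − 14.491881) / 15 = 14.425694
R(3,3) = (64·14.425694 − 14.442868) / 63 = 14.425421
(Column j=1 coincides with Simpson's rule on the same nodes.)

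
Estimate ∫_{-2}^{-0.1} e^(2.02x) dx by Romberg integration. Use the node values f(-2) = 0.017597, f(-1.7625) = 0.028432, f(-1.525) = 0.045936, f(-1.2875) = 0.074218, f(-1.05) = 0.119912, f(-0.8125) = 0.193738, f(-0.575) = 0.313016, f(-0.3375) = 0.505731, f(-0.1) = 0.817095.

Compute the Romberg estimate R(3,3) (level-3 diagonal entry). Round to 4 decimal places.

0.3958

R(0,0) (trapezoid, 1 panel, h=1.9000): 0.792957
R(1,0) (trapezoid, 2 panels, h=0.9500): 0.510395
R(2,0) (trapezoid, 4 panels, h=0.4750): 0.425700
R(3,0) (trapezoid, 8 panels, h=0.2375): 0.403353
R(1,1) = 0.510395 + (0.510395 − 0.792957)/3 = 0.416208
R(2,1) = 0.425700 + (0.425700 − 0.510395)/3 = 0.397468
R(3,1) = 0.403353 + (0.403353 − 0.425700)/3 = 0.395904
R(2,2) = 0.397468 + (0.397468 − 0.416208)/15 = 0.396219
R(3,2) = 0.395904 + (0.395904 − 0.397468)/15 = 0.395800
R(3,3) = 0.395800 + (0.395800 − 0.396219)/63 = 0.395793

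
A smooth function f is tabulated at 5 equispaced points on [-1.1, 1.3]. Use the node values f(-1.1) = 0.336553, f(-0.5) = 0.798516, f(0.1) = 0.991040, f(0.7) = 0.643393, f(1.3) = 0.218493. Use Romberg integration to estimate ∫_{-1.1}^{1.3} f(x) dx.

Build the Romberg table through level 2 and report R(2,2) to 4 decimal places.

R(0,0) (trapezoid, 1 panel, h=2.4000): 0.666055
R(1,0) (trapezoid, 2 panels, h=1.2000): 1.522276
R(2,0) (trapezoid, 4 panels, h=0.6000): 1.626283
R(1,1) = 1.522276 + (1.522276 − 0.666055)/3 = 1.807683
R(2,1) = 1.626283 + (1.626283 − 1.522276)/3 = 1.660952
R(2,2) = 1.660952 + (1.660952 − 1.807683)/15 = 1.651170

1.6512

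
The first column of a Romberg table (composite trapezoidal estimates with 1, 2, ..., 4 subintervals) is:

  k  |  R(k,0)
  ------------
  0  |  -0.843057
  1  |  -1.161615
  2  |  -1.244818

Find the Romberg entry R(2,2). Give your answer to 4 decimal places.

-1.2729

Richardson extrapolation on the trapezoidal column (denominator 4−1=3):
R(1,1) = -1.161615 + (-1.161615 − (-0.843057))/3 = -1.267801
R(2,1) = -1.244818 + (-1.244818 − (-1.161615))/3 = -1.272552
R(2,2) = (16·(-1.272552) − (-1.267801)) / 15 = -1.272869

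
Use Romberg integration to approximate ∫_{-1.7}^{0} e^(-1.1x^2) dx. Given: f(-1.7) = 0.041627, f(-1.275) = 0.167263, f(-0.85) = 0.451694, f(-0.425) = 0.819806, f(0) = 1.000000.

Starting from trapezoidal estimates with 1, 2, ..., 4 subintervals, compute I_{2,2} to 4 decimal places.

0.8367

I_{0,0} (trapezoid, 1 panel, h=1.7000): 0.885383
I_{1,0} (trapezoid, 2 panels, h=0.8500): 0.826631
I_{2,0} (trapezoid, 4 panels, h=0.4250): 0.832820
I_{1,1} = 0.826631 + (0.826631 − 0.885383)/3 = 0.807047
I_{2,1} = 0.832820 + (0.832820 − 0.826631)/3 = 0.834883
I_{2,2} = 0.834883 + (0.834883 − 0.807047)/15 = 0.836739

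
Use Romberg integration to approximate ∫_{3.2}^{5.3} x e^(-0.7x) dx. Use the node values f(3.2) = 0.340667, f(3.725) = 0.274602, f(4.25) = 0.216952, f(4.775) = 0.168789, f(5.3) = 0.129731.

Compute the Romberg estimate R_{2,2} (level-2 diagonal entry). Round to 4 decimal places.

R_{0,0} (trapezoid, 1 panel, h=2.1000): 0.493918
R_{1,0} (trapezoid, 2 panels, h=1.0500): 0.474759
R_{2,0} (trapezoid, 4 panels, h=0.5250): 0.470160
R_{1,1} = 0.474759 + (0.474759 − 0.493918)/3 = 0.468373
R_{2,1} = 0.470160 + (0.470160 − 0.474759)/3 = 0.468627
R_{2,2} = 0.468627 + (0.468627 − 0.468373)/15 = 0.468644

0.4686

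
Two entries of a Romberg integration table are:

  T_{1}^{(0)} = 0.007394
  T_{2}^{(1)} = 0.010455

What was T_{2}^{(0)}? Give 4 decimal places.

From T_{2}^{(1)} = (4·T_{2}^{(0)} − T_{1}^{(0)})/3, solve for T_{2}^{(0)}:
4·T_{2}^{(0)} = 3·0.010455 + 0.007394 = 0.038759
T_{2}^{(0)} = 0.009690

0.0097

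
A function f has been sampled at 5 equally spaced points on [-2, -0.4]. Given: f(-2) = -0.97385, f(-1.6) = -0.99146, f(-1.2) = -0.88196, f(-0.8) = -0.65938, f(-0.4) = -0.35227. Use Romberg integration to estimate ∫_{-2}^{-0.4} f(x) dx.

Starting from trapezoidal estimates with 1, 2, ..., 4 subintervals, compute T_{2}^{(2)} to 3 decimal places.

-1.292

T_{0}^{(0)} (trapezoid, 1 panel, h=1.6000): -1.06090
T_{1}^{(0)} (trapezoid, 2 panels, h=0.8000): -1.23602
T_{2}^{(0)} (trapezoid, 4 panels, h=0.4000): -1.27834
T_{1}^{(1)} = -1.23602 + (-1.23602 − (-1.06090))/3 = -1.29439
T_{2}^{(1)} = -1.27834 + (-1.27834 − (-1.23602))/3 = -1.29245
T_{2}^{(2)} = -1.29245 + (-1.29245 − (-1.29439))/15 = -1.29232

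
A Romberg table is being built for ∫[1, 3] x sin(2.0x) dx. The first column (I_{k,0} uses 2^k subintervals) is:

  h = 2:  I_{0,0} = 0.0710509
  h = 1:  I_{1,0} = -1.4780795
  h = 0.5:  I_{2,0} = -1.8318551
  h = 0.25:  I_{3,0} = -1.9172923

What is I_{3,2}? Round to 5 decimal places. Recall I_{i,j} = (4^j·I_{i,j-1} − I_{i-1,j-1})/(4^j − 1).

Richardson extrapolation on the trapezoidal column (denominator 4−1=3):
I_{2,1} = -1.8318551 + (-1.8318551 − (-1.4780795))/3 = -1.9497803
I_{3,1} = -1.9172923 + (-1.9172923 − (-1.8318551))/3 = -1.9457714
I_{3,2} = (16·(-1.9457714) − (-1.9497803)) / 15 = -1.9455041

-1.94550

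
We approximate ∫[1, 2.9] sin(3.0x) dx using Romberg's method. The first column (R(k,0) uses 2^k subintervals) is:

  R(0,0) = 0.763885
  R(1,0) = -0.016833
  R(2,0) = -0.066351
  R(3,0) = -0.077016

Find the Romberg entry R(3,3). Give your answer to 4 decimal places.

-0.0806

R(1,1) = (4·(-0.016833) − 0.763885) / 3 = -0.277072
R(2,1) = (4·(-0.066351) − (-0.016833)) / 3 = -0.082857
R(3,1) = (4·(-0.077016) − (-0.066351)) / 3 = -0.080571
R(2,2) = -0.082857 + (-0.082857 − (-0.277072))/15 = -0.069909
R(3,2) = (16·(-0.080571) − (-0.082857)) / 15 = -0.080419
R(3,3) = -0.080419 + (-0.080419 − (-0.069909))/63 = -0.080586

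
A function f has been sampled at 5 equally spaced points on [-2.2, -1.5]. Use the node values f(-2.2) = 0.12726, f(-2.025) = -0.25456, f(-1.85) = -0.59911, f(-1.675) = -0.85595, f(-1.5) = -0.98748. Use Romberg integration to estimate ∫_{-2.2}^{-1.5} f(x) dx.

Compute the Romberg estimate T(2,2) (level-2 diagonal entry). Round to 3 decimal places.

T(0,0) (trapezoid, 1 panel, h=0.7000): -0.30108
T(1,0) (trapezoid, 2 panels, h=0.3500): -0.36023
T(2,0) (trapezoid, 4 panels, h=0.1750): -0.37445
T(1,1) = -0.36023 + (-0.36023 − (-0.30108))/3 = -0.37995
T(2,1) = -0.37445 + (-0.37445 − (-0.36023))/3 = -0.37919
T(2,2) = -0.37919 + (-0.37919 − (-0.37995))/15 = -0.37914

-0.379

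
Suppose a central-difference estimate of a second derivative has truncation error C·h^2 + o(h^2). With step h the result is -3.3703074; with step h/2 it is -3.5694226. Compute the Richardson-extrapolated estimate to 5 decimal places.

-3.63579

Extrapolated value = (4·A(h/2) − A(h)) / (4 − 1)
= (4·(-3.5694226) − (-3.3703074)) / 3
= -10.9073830 / 3 = -3.6357943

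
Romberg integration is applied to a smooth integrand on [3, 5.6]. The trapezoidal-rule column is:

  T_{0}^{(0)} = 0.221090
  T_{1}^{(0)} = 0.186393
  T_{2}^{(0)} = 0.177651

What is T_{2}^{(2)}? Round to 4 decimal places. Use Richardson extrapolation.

Richardson extrapolation on the trapezoidal column (denominator 4−1=3):
T_{1}^{(1)} = 0.186393 + (0.186393 − 0.221090)/3 = 0.174827
T_{2}^{(1)} = 0.177651 + (0.177651 − 0.186393)/3 = 0.174737
T_{2}^{(2)} = (16·0.174737 − 0.174827) / 15 = 0.174731
(Column j=1 coincides with Simpson's rule on the same nodes.)

0.1747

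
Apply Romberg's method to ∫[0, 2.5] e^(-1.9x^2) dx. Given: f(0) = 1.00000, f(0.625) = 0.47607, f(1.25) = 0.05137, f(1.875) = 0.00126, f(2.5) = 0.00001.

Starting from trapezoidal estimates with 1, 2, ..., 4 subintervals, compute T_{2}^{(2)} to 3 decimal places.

0.636

T_{0}^{(0)} (trapezoid, 1 panel, h=2.5000): 1.25001
T_{1}^{(0)} (trapezoid, 2 panels, h=1.2500): 0.68922
T_{2}^{(0)} (trapezoid, 4 panels, h=0.6250): 0.64294
T_{1}^{(1)} = 0.68922 + (0.68922 − 1.25001)/3 = 0.50229
T_{2}^{(1)} = 0.64294 + (0.64294 − 0.68922)/3 = 0.62751
T_{2}^{(2)} = 0.62751 + (0.62751 − 0.50229)/15 = 0.63586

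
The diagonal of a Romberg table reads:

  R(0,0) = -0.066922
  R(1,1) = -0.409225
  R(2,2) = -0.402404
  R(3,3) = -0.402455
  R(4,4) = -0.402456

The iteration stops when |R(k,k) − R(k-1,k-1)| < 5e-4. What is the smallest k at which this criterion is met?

|R(1,1) − R(0,0)| = 0.342303 ≥ 5e-4
|R(2,2) − R(1,1)| = 0.006821 ≥ 5e-4
|R(3,3) − R(2,2)| = 0.000051 < 5e-4

k = 3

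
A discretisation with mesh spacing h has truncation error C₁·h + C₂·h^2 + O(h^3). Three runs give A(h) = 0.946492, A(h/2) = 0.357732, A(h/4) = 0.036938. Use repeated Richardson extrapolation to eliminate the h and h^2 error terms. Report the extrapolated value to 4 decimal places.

-0.3015

First eliminate the h term (factor 2^1 = 2):
  B₁ = (2·0.357732 − 0.946492)/1 = -0.231028
  B₂ = (2·0.036938 − 0.357732)/1 = -0.283856
Then eliminate the h^2 term (factor 2^2 = 4):
  (4·(-0.283856) − (-0.231028))/3 = -0.301465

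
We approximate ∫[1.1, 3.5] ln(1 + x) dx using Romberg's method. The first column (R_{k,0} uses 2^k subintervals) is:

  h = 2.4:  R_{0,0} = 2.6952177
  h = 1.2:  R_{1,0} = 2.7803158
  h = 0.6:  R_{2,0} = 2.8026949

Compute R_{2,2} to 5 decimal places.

2.81025

Richardson extrapolation on the trapezoidal column (denominator 4−1=3):
R_{1,1} = (4·2.7803158 − 2.6952177) / 3 = 2.8086818
R_{2,1} = (4·2.8026949 − 2.7803158) / 3 = 2.8101546
R_{2,2} = 2.8101546 + (2.8101546 − 2.8086818)/15 = 2.8102528
(Column j=1 coincides with Simpson's rule on the same nodes.)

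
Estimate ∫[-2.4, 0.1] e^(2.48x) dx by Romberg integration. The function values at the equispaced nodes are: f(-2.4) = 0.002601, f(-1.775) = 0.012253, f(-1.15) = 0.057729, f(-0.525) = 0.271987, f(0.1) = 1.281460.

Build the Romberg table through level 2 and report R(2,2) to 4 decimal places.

0.5216

R(0,0) (trapezoid, 1 panel, h=2.5000): 1.605076
R(1,0) (trapezoid, 2 panels, h=1.2500): 0.874699
R(2,0) (trapezoid, 4 panels, h=0.6250): 0.615000
R(1,1) = 0.874699 + (0.874699 − 1.605076)/3 = 0.631240
R(2,1) = 0.615000 + (0.615000 − 0.874699)/3 = 0.528434
R(2,2) = 0.528434 + (0.528434 − 0.631240)/15 = 0.521580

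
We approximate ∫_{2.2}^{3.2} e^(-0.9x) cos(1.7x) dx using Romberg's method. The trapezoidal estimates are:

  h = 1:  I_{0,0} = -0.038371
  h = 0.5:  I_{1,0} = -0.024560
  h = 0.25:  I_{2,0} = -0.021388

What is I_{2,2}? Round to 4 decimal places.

-0.0204

Richardson extrapolation on the trapezoidal column (denominator 4−1=3):
I_{1,1} = (4·(-0.024560) − (-0.038371)) / 3 = -0.019956
I_{2,1} = -0.021388 + (-0.021388 − (-0.024560))/3 = -0.020331
I_{2,2} = (16·(-0.020331) − (-0.019956)) / 15 = -0.020356
(Column j=1 coincides with Simpson's rule on the same nodes.)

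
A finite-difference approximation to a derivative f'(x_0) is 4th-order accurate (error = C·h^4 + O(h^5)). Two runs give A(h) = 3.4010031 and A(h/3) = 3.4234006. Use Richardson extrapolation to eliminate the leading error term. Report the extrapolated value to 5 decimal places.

The leading error scales as h^4; refining by a factor of 3 reduces it by 3^4 = 81.
Extrapolated value = (81·A(h/3) − A(h)) / (81 − 1)
= (81·3.4234006 − 3.4010031) / 80
= 273.8944455 / 80 = 3.4236806

3.42368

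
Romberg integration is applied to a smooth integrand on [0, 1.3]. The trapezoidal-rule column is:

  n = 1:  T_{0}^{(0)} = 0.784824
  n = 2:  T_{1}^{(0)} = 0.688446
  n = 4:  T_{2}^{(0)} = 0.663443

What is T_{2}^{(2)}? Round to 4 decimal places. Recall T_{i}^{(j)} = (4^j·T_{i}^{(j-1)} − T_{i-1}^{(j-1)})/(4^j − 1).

T_{1}^{(1)} = (4·0.688446 − 0.784824) / 3 = 0.656320
T_{2}^{(1)} = (4·0.663443 − 0.688446) / 3 = 0.655109
T_{2}^{(2)} = (16·0.655109 − 0.656320) / 15 = 0.655028

0.6550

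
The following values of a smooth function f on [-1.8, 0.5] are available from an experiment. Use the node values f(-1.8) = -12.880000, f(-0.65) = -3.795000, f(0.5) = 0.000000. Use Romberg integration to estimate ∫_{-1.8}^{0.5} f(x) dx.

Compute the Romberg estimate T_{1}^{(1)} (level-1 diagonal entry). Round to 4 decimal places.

-10.7563

T_{0}^{(0)} (trapezoid, 1 panel, h=2.3000): -14.812000
T_{1}^{(0)} (trapezoid, 2 panels, h=1.1500): -11.770250
T_{1}^{(1)} = -11.770250 + (-11.770250 − (-14.812000))/3 = -10.756333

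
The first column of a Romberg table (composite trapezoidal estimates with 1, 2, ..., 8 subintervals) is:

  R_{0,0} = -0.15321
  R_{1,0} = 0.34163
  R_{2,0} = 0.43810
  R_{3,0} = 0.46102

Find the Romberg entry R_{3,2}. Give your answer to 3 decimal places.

0.469

R_{2,1} = 0.43810 + (0.43810 − 0.34163)/3 = 0.47026
R_{3,1} = 0.46102 + (0.46102 − 0.43810)/3 = 0.46866
R_{3,2} = (16·0.46866 − 0.47026) / 15 = 0.46855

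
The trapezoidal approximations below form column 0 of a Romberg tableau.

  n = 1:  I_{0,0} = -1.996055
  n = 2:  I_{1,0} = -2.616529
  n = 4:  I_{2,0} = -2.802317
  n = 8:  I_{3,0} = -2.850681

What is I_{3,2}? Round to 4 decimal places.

Richardson extrapolation on the trapezoidal column (denominator 4−1=3):
I_{2,1} = (4·(-2.802317) − (-2.616529)) / 3 = -2.864246
I_{3,1} = (4·(-2.850681) − (-2.802317)) / 3 = -2.866802
I_{3,2} = (16·(-2.866802) − (-2.864246)) / 15 = -2.866972

-2.8670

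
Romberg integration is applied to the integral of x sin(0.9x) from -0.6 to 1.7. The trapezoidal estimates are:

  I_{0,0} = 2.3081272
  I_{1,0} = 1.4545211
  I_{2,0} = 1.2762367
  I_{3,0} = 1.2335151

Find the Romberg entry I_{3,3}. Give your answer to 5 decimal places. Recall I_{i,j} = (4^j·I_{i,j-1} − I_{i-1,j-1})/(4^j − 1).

Richardson extrapolation on the trapezoidal column (denominator 4−1=3):
I_{1,1} = 1.4545211 + (1.4545211 − 2.3081272)/3 = 1.1699857
I_{2,1} = 1.2762367 + (1.2762367 − 1.4545211)/3 = 1.2168086
I_{3,1} = (4·1.2335151 − 1.2762367) / 3 = 1.2192746
I_{2,2} = (16·1.2168086 − 1.1699857) / 15 = 1.2199301
I_{3,2} = (16·1.2192746 − 1.2168086) / 15 = 1.2194390
I_{3,3} = (64·1.2194390 − 1.2199301) / 63 = 1.2194312

1.21943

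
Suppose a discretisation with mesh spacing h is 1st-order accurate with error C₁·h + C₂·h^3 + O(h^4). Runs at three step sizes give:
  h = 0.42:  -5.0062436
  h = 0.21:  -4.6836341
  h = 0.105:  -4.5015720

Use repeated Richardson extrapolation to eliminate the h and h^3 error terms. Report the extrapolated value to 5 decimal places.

First eliminate the h term (factor 2^1 = 2):
  B₁ = (2·(-4.6836341) − (-5.0062436))/1 = -4.3610246
  B₂ = (2·(-4.5015720) − (-4.6836341))/1 = -4.3195099
Then eliminate the h^3 term (factor 2^3 = 8):
  (8·(-4.3195099) − (-4.3610246))/7 = -4.3135792

-4.31358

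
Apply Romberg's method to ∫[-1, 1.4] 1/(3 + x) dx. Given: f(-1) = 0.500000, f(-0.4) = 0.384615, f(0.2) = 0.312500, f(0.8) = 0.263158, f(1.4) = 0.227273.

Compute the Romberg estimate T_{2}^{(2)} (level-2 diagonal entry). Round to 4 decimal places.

0.7885

T_{0}^{(0)} (trapezoid, 1 panel, h=2.4000): 0.872728
T_{1}^{(0)} (trapezoid, 2 panels, h=1.2000): 0.811364
T_{2}^{(0)} (trapezoid, 4 panels, h=0.6000): 0.794346
T_{1}^{(1)} = 0.811364 + (0.811364 − 0.872728)/3 = 0.790909
T_{2}^{(1)} = 0.794346 + (0.794346 − 0.811364)/3 = 0.788673
T_{2}^{(2)} = 0.788673 + (0.788673 − 0.790909)/15 = 0.788524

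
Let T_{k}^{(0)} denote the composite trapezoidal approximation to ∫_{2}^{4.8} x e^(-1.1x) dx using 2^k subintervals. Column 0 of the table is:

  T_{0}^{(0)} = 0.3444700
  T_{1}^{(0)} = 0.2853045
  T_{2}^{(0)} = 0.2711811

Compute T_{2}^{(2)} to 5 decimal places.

0.26653

Richardson extrapolation on the trapezoidal column (denominator 4−1=3):
T_{1}^{(1)} = (4·0.2853045 − 0.3444700) / 3 = 0.2655827
T_{2}^{(1)} = (4·0.2711811 − 0.2853045) / 3 = 0.2664733
T_{2}^{(2)} = (16·0.2664733 − 0.2655827) / 15 = 0.2665327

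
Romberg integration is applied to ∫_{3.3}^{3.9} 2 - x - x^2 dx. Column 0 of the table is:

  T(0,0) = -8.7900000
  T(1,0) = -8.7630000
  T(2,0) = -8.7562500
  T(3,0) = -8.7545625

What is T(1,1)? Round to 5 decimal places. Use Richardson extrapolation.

-8.75400

T(1,1) = (4·(-8.7630000) − (-8.7900000)) / 3 = -8.7540000
(Column j=1 coincides with Simpson's rule on the same nodes.)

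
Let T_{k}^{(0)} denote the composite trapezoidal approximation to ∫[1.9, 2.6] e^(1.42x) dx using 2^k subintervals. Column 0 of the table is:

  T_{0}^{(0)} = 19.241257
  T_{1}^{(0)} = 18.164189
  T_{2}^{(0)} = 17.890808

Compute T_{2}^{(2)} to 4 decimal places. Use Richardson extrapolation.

T_{1}^{(1)} = (4·18.164189 − 19.241257) / 3 = 17.805166
T_{2}^{(1)} = 17.890808 + (17.890808 − 18.164189)/3 = 17.799681
T_{2}^{(2)} = (16·17.799681 − 17.805166) / 15 = 17.799315

17.7993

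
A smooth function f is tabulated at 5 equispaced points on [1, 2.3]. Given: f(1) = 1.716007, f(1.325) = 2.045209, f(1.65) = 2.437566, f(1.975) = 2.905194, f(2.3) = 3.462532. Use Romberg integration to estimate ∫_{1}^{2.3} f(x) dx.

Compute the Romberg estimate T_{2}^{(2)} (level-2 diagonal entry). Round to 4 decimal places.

T_{0}^{(0)} (trapezoid, 1 panel, h=1.3000): 3.366050
T_{1}^{(0)} (trapezoid, 2 panels, h=0.6500): 3.267443
T_{2}^{(0)} (trapezoid, 4 panels, h=0.3250): 3.242603
T_{1}^{(1)} = 3.267443 + (3.267443 − 3.366050)/3 = 3.234574
T_{2}^{(1)} = 3.242603 + (3.242603 − 3.267443)/3 = 3.234323
T_{2}^{(2)} = 3.234323 + (3.234323 − 3.234574)/15 = 3.234306

3.2343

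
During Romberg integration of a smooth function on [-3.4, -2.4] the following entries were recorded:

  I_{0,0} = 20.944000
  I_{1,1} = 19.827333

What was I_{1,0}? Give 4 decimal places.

From I_{1,1} = (4·I_{1,0} − I_{0,0})/3, solve for I_{1,0}:
4·I_{1,0} = 3·19.827333 + 20.944000 = 80.425999
I_{1,0} = 20.106500

20.1065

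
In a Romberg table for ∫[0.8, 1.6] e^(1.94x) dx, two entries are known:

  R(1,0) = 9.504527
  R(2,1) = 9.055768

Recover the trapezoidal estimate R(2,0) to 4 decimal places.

9.1680

From R(2,1) = (4·R(2,0) − R(1,0))/3, solve for R(2,0):
4·R(2,0) = 3·9.055768 + 9.504527 = 36.671831
R(2,0) = 9.167958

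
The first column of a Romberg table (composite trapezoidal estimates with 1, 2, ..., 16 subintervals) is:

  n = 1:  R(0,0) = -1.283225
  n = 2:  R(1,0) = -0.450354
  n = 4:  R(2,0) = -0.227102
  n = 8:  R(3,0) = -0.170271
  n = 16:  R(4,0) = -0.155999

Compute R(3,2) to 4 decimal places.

R(2,1) = -0.227102 + (-0.227102 − (-0.450354))/3 = -0.152685
R(3,1) = -0.170271 + (-0.170271 − (-0.227102))/3 = -0.151327
R(3,2) = (16·(-0.151327) − (-0.152685)) / 15 = -0.151236
(Column j=1 coincides with Simpson's rule on the same nodes.)

-0.1512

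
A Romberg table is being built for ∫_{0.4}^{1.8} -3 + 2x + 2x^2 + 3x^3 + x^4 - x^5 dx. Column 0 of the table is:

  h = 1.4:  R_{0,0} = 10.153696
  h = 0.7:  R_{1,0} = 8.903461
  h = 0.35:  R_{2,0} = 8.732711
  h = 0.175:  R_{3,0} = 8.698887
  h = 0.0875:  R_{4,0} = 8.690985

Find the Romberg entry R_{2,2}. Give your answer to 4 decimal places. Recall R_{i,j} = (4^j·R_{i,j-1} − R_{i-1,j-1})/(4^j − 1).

Richardson extrapolation on the trapezoidal column (denominator 4−1=3):
R_{1,1} = 8.903461 + (8.903461 − 10.153696)/3 = 8.486716
R_{2,1} = 8.732711 + (8.732711 − 8.903461)/3 = 8.675794
R_{2,2} = (16·8.675794 − 8.486716) / 15 = 8.688399

8.6884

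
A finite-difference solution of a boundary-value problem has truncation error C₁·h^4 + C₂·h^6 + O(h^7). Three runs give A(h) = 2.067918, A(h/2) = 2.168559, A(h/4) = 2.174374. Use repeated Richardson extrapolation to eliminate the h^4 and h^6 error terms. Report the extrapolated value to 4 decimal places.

First eliminate the h^4 term (factor 2^4 = 16):
  B₁ = (16·2.168559 − 2.067918)/15 = 2.175268
  B₂ = (16·2.174374 − 2.168559)/15 = 2.174762
Then eliminate the h^6 term (factor 2^6 = 64):
  (64·2.174762 − 2.175268)/63 = 2.174754

2.1748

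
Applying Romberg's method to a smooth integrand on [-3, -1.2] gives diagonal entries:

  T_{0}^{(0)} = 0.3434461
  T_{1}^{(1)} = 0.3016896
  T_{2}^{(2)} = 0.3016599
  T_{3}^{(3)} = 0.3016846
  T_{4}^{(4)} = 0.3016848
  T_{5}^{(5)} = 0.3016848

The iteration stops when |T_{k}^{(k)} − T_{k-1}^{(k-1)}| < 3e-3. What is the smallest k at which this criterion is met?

|T_{1}^{(1)} − T_{0}^{(0)}| = 0.0417565 ≥ 3e-3
|T_{2}^{(2)} − T_{1}^{(1)}| = 0.0000297 < 3e-3

k = 2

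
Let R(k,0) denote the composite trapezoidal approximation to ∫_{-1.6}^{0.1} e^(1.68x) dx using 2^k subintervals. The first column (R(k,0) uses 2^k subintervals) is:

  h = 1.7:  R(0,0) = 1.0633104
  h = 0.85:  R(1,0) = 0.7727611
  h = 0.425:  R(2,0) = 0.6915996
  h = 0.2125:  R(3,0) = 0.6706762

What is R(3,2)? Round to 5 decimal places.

Richardson extrapolation on the trapezoidal column (denominator 4−1=3):
R(2,1) = 0.6915996 + (0.6915996 − 0.7727611)/3 = 0.6645458
R(3,1) = 0.6706762 + (0.6706762 − 0.6915996)/3 = 0.6637017
R(3,2) = (16·0.6637017 − 0.6645458) / 15 = 0.6636454

0.66365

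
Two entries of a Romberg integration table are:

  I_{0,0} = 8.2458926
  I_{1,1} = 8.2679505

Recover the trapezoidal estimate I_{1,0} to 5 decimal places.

From I_{1,1} = (4·I_{1,0} − I_{0,0})/3, solve for I_{1,0}:
4·I_{1,0} = 3·8.2679505 + 8.2458926 = 33.0497441
I_{1,0} = 8.2624360

8.26244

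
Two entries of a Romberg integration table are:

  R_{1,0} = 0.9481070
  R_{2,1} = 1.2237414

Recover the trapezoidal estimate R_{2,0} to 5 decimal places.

From R_{2,1} = (4·R_{2,0} − R_{1,0})/3, solve for R_{2,0}:
4·R_{2,0} = 3·1.2237414 + 0.9481070 = 4.6193312
R_{2,0} = 1.1548328

1.15483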